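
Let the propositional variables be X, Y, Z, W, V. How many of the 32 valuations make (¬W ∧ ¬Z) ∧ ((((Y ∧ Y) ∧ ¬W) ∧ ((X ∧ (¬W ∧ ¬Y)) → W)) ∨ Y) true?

Initial set: {((¬W ∧ ¬Z) ∧ ((((Y ∧ Y) ∧ ¬W) ∧ ((X ∧ (¬W ∧ ¬Y)) → W)) ∨ Y))}.
((¬W ∧ ¬Z) ∧ ((((Y ∧ Y) ∧ ¬W) ∧ ((X ∧ (¬W ∧ ¬Y)) → W)) ∨ Y)): α-rule — add (¬W ∧ ¬Z), ((((Y ∧ Y) ∧ ¬W) ∧ ((X ∧ (¬W ∧ ¬Y)) → W)) ∨ Y).
(¬W ∧ ¬Z): α-rule — add ¬W, ¬Z.
((((Y ∧ Y) ∧ ¬W) ∧ ((X ∧ (¬W ∧ ¬Y)) → W)) ∨ Y): β-rule — branch into (((Y ∧ Y) ∧ ¬W) ∧ ((X ∧ (¬W ∧ ¬Y)) → W))  //  Y.
  branch 1 (add (((Y ∧ Y) ∧ ¬W) ∧ ((X ∧ (¬W ∧ ¬Y)) → W))):
    (((Y ∧ Y) ∧ ¬W) ∧ ((X ∧ (¬W ∧ ¬Y)) → W)): α-rule — add ((Y ∧ Y) ∧ ¬W), ((X ∧ (¬W ∧ ¬Y)) → W).
    ((Y ∧ Y) ∧ ¬W): α-rule — add (Y ∧ Y), ¬W.
    (Y ∧ Y): α-rule — add Y, Y.
    ((X ∧ (¬W ∧ ¬Y)) → W): β-rule — branch into ¬(X ∧ (¬W ∧ ¬Y))  //  W.
      branch 1.1 (add ¬(X ∧ (¬W ∧ ¬Y))):
        ¬(X ∧ (¬W ∧ ¬Y)): β-rule — branch into ¬X  //  ¬(¬W ∧ ¬Y).
          branch 1.1.1 (add ¬X):
            ○ open, literals {W=0, X=0, Y=1, Z=0}.
          branch 1.1.2 (add ¬(¬W ∧ ¬Y)):
            ¬(¬W ∧ ¬Y): β-rule — branch into ¬¬W  //  ¬¬Y.
              branch 1.1.2.1 (add ¬¬W):
                × closes — contains both W and ¬W.
              branch 1.1.2.2 (add ¬¬Y):
                ○ open, literals {W=0, Y=1, Z=0}.
      branch 1.2 (add W):
        × closes — contains both W and ¬W.
  branch 2 (add Y):
    ○ open, literals {W=0, Y=1, Z=0}.
2 branches closed, 3 open.
Each open branch fixes some atoms; the unmentioned ones are free. Counting distinct full assignments: branch {W=0, X=0, Y=1, Z=0} (V) contributes 2 new; branch {W=0, Y=1, Z=0} (X, V) contributes 2 new; branch {W=0, Y=1, Z=0} (X, V) contributes 0 new. Total: 4.

4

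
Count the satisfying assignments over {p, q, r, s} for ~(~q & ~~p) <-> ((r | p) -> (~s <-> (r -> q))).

Initial set: {(~(~q & ~~p) <-> ((r | p) -> (~s <-> (r -> q))))}.
(~(~q & ~~p) <-> ((r | p) -> (~s <-> (r -> q)))): β-rule — branch into ~(~q & ~~p), ((r | p) -> (~s <-> (r -> q)))  //  ~~(~q & ~~p), ~((r | p) -> (~s <-> (r -> q))).
  branch 1 (add ~(~q & ~~p), ((r | p) -> (~s <-> (r -> q)))):
    ~(~q & ~~p): β-rule — branch into ~~q  //  ~~~p.
      branch 1.1 (add ~~q):
        ((r | p) -> (~s <-> (r -> q))): β-rule — branch into ~(r | p)  //  (~s <-> (r -> q)).
          branch 1.1.1 (add ~(r | p)):
            ~(r | p): α-rule — add ~r, ~p.
            ○ open, literals {p=0, q=1, r=0}.
          branch 1.1.2 (add (~s <-> (r -> q))):
            (~s <-> (r -> q)): β-rule — branch into ~s, (r -> q)  //  ~~s, ~(r -> q).
              branch 1.1.2.1 (add ~s, (r -> q)):
                (r -> q): β-rule — branch into ~r  //  q.
                  branch 1.1.2.1.1 (add ~r):
                    ○ open, literals {q=1, r=0, s=0}.
                  branch 1.1.2.1.2 (add q):
                    ○ open, literals {q=1, s=0}.
              branch 1.1.2.2 (add ~~s, ~(r -> q)):
                ~(r -> q): α-rule — add r, ~q.
                × closes — contains both q and ~q.
      branch 1.2 (add ~~~p):
        ~~~p: drop double negation, giving ~p.
        ((r | p) -> (~s <-> (r -> q))): β-rule — branch into ~(r | p)  //  (~s <-> (r -> q)).
          branch 1.2.1 (add ~(r | p)):
            ~(r | p): α-rule — add ~r, ~p.
            ○ open, literals {p=0, r=0}.
          branch 1.2.2 (add (~s <-> (r -> q))):
            (~s <-> (r -> q)): β-rule — branch into ~s, (r -> q)  //  ~~s, ~(r -> q).
              branch 1.2.2.1 (add ~s, (r -> q)):
                (r -> q): β-rule — branch into ~r  //  q.
                  branch 1.2.2.1.1 (add ~r):
                    ○ open, literals {p=0, r=0, s=0}.
                  branch 1.2.2.1.2 (add q):
                    ○ open, literals {p=0, q=1, s=0}.
              branch 1.2.2.2 (add ~~s, ~(r -> q)):
                ~(r -> q): α-rule — add r, ~q.
                ○ open, literals {p=0, q=0, r=1, s=1}.
  branch 2 (add ~~(~q & ~~p), ~((r | p) -> (~s <-> (r -> q)))):
    ~~(~q & ~~p): α-rule — add ~q, ~~p.
    ~((r | p) -> (~s <-> (r -> q))): α-rule — add (r | p), ~(~s <-> (r -> q)).
    ~~p: drop double negation, giving p.
    (r | p): β-rule — branch into r  //  p.
      branch 2.1 (add r):
        ~(~s <-> (r -> q)): β-rule — branch into ~s, ~(r -> q)  //  ~~s, (r -> q).
          branch 2.1.1 (add ~s, ~(r -> q)):
            ~(r -> q): α-rule — add r, ~q.
            ○ open, literals {p=1, q=0, r=1, s=0}.
          branch 2.1.2 (add ~~s, (r -> q)):
            (r -> q): β-rule — branch into ~r  //  q.
              branch 2.1.2.1 (add ~r):
                × closes — contains both r and ~r.
              branch 2.1.2.2 (add q):
                × closes — contains both q and ~q.
      branch 2.2 (add p):
        ~(~s <-> (r -> q)): β-rule — branch into ~s, ~(r -> q)  //  ~~s, (r -> q).
          branch 2.2.1 (add ~s, ~(r -> q)):
            ~(r -> q): α-rule — add r, ~q.
            ○ open, literals {p=1, q=0, r=1, s=0}.
          branch 2.2.2 (add ~~s, (r -> q)):
            (r -> q): β-rule — branch into ~r  //  q.
              branch 2.2.2.1 (add ~r):
                ○ open, literals {p=1, q=0, r=0, s=1}.
              branch 2.2.2.2 (add q):
                × closes — contains both q and ~q.
4 branches closed, 10 open.
Each open branch fixes some atoms; the unmentioned ones are free. Counting distinct full assignments: branch {p=0, q=1, r=0} (s) contributes 2 new; branch {q=1, r=0, s=0} (p) contributes 1 new; branch {q=1, s=0} (p, r) contributes 2 new; branch {p=0, r=0} (q, s) contributes 2 new; branch {p=0, r=0, s=0} (q) contributes 0 new; branch {p=0, q=1, s=0} (r) contributes 0 new; branch {p=0, q=0, r=1, s=1} (none free) contributes 1 new; branch {p=1, q=0, r=1, s=0} (none free) contributes 1 new; branch {p=1, q=0, r=1, s=0} (none free) contributes 0 new; branch {p=1, q=0, r=0, s=1} (none free) contributes 1 new. Total: 10.

10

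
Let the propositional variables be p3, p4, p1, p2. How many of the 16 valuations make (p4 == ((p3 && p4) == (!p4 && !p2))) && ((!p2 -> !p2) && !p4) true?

4

Initial set: {((p4 == ((p3 && p4) == (!p4 && !p2))) && ((!p2 -> !p2) && !p4))}.
((p4 == ((p3 && p4) == (!p4 && !p2))) && ((!p2 -> !p2) && !p4)): α-rule — add (p4 == ((p3 && p4) == (!p4 && !p2))), ((!p2 -> !p2) && !p4).
((!p2 -> !p2) && !p4): α-rule — add (!p2 -> !p2), !p4.
(p4 == ((p3 && p4) == (!p4 && !p2))): β-rule — branch into p4, ((p3 && p4) == (!p4 && !p2))  //  !p4, !((p3 && p4) == (!p4 && !p2)).
  branch 1 (add p4, ((p3 && p4) == (!p4 && !p2))):
    × closes — contains both p4 and !p4.
  branch 2 (add !p4, !((p3 && p4) == (!p4 && !p2))):
    (!p2 -> !p2): β-rule — branch into !!p2  //  !p2.
      branch 2.1 (add !!p2):
        !((p3 && p4) == (!p4 && !p2)): β-rule — branch into (p3 && p4), !(!p4 && !p2)  //  !(p3 && p4), (!p4 && !p2).
          branch 2.1.1 (add (p3 && p4), !(!p4 && !p2)):
            (p3 && p4): α-rule — add p3, p4.
            × closes — contains both p4 and !p4.
          branch 2.1.2 (add !(p3 && p4), (!p4 && !p2)):
            (!p4 && !p2): α-rule — add !p4, !p2.
            × closes — contains both p2 and !p2.
      branch 2.2 (add !p2):
        !((p3 && p4) == (!p4 && !p2)): β-rule — branch into (p3 && p4), !(!p4 && !p2)  //  !(p3 && p4), (!p4 && !p2).
          branch 2.2.1 (add (p3 && p4), !(!p4 && !p2)):
            (p3 && p4): α-rule — add p3, p4.
            × closes — contains both p4 and !p4.
          branch 2.2.2 (add !(p3 && p4), (!p4 && !p2)):
            (!p4 && !p2): α-rule — add !p4, !p2.
            !(p3 && p4): β-rule — branch into !p3  //  !p4.
              branch 2.2.2.1 (add !p3):
                ○ open, literals {p2=false, p3=false, p4=false}.
              branch 2.2.2.2 (add !p4):
                ○ open, literals {p2=false, p4=false}.
4 branches closed, 2 open.
Each open branch fixes some atoms; the unmentioned ones are free. Counting distinct full assignments: branch {p2=false, p3=false, p4=false} (p1) contributes 2 new; branch {p2=false, p4=false} (p3, p1) contributes 2 new. Total: 4.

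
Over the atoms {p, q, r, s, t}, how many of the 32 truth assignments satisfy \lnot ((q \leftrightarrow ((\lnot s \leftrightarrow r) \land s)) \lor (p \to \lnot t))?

Initial set: {\lnot ((q \leftrightarrow ((\lnot s \leftrightarrow r) \land s)) \lor (p \to \lnot t))}.
\lnot ((q \leftrightarrow ((\lnot s \leftrightarrow r) \land s)) \lor (p \to \lnot t)): α-rule — add \lnot (q \leftrightarrow ((\lnot s \leftrightarrow r) \land s)), \lnot (p \to \lnot t).
\lnot (p \to \lnot t): α-rule — add p, \lnot \lnot t.
\lnot (q \leftrightarrow ((\lnot s \leftrightarrow r) \land s)): β-rule — branch into q, \lnot ((\lnot s \leftrightarrow r) \land s)  //  \lnot q, ((\lnot s \leftrightarrow r) \land s).
  branch 1 (add q, \lnot ((\lnot s \leftrightarrow r) \land s)):
    \lnot ((\lnot s \leftrightarrow r) \land s): β-rule — branch into \lnot (\lnot s \leftrightarrow r)  //  \lnot s.
      branch 1.1 (add \lnot (\lnot s \leftrightarrow r)):
        \lnot (\lnot s \leftrightarrow r): β-rule — branch into \lnot s, \lnot r  //  \lnot \lnot s, r.
          branch 1.1.1 (add \lnot s, \lnot r):
            ○ open, literals {p=true, q=true, r=false, s=false, t=true}.
          branch 1.1.2 (add \lnot \lnot s, r):
            ○ open, literals {p=true, q=true, r=true, s=true, t=true}.
      branch 1.2 (add \lnot s):
        ○ open, literals {p=true, q=true, s=false, t=true}.
  branch 2 (add \lnot q, ((\lnot s \leftrightarrow r) \land s)):
    ((\lnot s \leftrightarrow r) \land s): α-rule — add (\lnot s \leftrightarrow r), s.
    (\lnot s \leftrightarrow r): β-rule — branch into \lnot s, r  //  \lnot \lnot s, \lnot r.
      branch 2.1 (add \lnot s, r):
        × closes — contains both s and \lnot s.
      branch 2.2 (add \lnot \lnot s, \lnot r):
        ○ open, literals {p=true, q=false, r=false, s=true, t=true}.
1 branch closed, 4 open.
Each open branch fixes some atoms; the unmentioned ones are free. Counting distinct full assignments: branch {p=true, q=true, r=false, s=false, t=true} (none free) contributes 1 new; branch {p=true, q=true, r=true, s=true, t=true} (none free) contributes 1 new; branch {p=true, q=true, s=false, t=true} (r) contributes 1 new; branch {p=true, q=false, r=false, s=true, t=true} (none free) contributes 1 new. Total: 4.

4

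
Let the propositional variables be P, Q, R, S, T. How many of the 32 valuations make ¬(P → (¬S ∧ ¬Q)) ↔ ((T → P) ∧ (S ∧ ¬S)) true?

20

Initial set: {(¬(P → (¬S ∧ ¬Q)) ↔ ((T → P) ∧ (S ∧ ¬S)))}.
(¬(P → (¬S ∧ ¬Q)) ↔ ((T → P) ∧ (S ∧ ¬S))): β-rule — branch into ¬(P → (¬S ∧ ¬Q)), ((T → P) ∧ (S ∧ ¬S))  //  ¬¬(P → (¬S ∧ ¬Q)), ¬((T → P) ∧ (S ∧ ¬S)).
  branch 1 (add ¬(P → (¬S ∧ ¬Q)), ((T → P) ∧ (S ∧ ¬S))):
    ¬(P → (¬S ∧ ¬Q)): α-rule — add P, ¬(¬S ∧ ¬Q).
    ((T → P) ∧ (S ∧ ¬S)): α-rule — add (T → P), (S ∧ ¬S).
    (S ∧ ¬S): α-rule — add S, ¬S.
    × closes — contains both S and ¬S.
  branch 2 (add ¬¬(P → (¬S ∧ ¬Q)), ¬((T → P) ∧ (S ∧ ¬S))):
    ¬¬(P → (¬S ∧ ¬Q)): β-rule — branch into ¬P  //  (¬S ∧ ¬Q).
      branch 2.1 (add ¬P):
        ¬((T → P) ∧ (S ∧ ¬S)): β-rule — branch into ¬(T → P)  //  ¬(S ∧ ¬S).
          branch 2.1.1 (add ¬(T → P)):
            ¬(T → P): α-rule — add T, ¬P.
            ○ open, literals {P=0, T=1}.
          branch 2.1.2 (add ¬(S ∧ ¬S)):
            ¬(S ∧ ¬S): β-rule — branch into ¬S  //  ¬¬S.
              branch 2.1.2.1 (add ¬S):
                ○ open, literals {P=0, S=0}.
              branch 2.1.2.2 (add ¬¬S):
                ○ open, literals {P=0, S=1}.
      branch 2.2 (add (¬S ∧ ¬Q)):
        (¬S ∧ ¬Q): α-rule — add ¬S, ¬Q.
        ¬((T → P) ∧ (S ∧ ¬S)): β-rule — branch into ¬(T → P)  //  ¬(S ∧ ¬S).
          branch 2.2.1 (add ¬(T → P)):
            ¬(T → P): α-rule — add T, ¬P.
            ○ open, literals {P=0, Q=0, S=0, T=1}.
          branch 2.2.2 (add ¬(S ∧ ¬S)):
            ¬(S ∧ ¬S): β-rule — branch into ¬S  //  ¬¬S.
              branch 2.2.2.1 (add ¬S):
                ○ open, literals {Q=0, S=0}.
              branch 2.2.2.2 (add ¬¬S):
                × closes — contains both S and ¬S.
2 branches closed, 5 open.
Each open branch fixes some atoms; the unmentioned ones are free. Counting distinct full assignments: branch {P=0, T=1} (Q, R, S) contributes 8 new; branch {P=0, S=0} (Q, R, T) contributes 4 new; branch {P=0, S=1} (Q, R, T) contributes 4 new; branch {P=0, Q=0, S=0, T=1} (R) contributes 0 new; branch {Q=0, S=0} (P, R, T) contributes 4 new. Total: 20.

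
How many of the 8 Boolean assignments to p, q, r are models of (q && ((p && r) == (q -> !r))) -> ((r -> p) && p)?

7

Initial set: {((q && ((p && r) == (q -> !r))) -> ((r -> p) && p))}.
((q && ((p && r) == (q -> !r))) -> ((r -> p) && p)): β-rule — branch into !(q && ((p && r) == (q -> !r)))  //  ((r -> p) && p).
  branch 1 (add !(q && ((p && r) == (q -> !r)))):
    !(q && ((p && r) == (q -> !r))): β-rule — branch into !q  //  !((p && r) == (q -> !r)).
      branch 1.1 (add !q):
        ○ open, literals {q=F}.
      branch 1.2 (add !((p && r) == (q -> !r))):
        !((p && r) == (q -> !r)): β-rule — branch into (p && r), !(q -> !r)  //  !(p && r), (q -> !r).
          branch 1.2.1 (add (p && r), !(q -> !r)):
            (p && r): α-rule — add p, r.
            !(q -> !r): α-rule — add q, !!r.
            ○ open, literals {p=T, q=T, r=T}.
          branch 1.2.2 (add !(p && r), (q -> !r)):
            !(p && r): β-rule — branch into !p  //  !r.
              branch 1.2.2.1 (add !p):
                (q -> !r): β-rule — branch into !q  //  !r.
                  branch 1.2.2.1.1 (add !q):
                    ○ open, literals {p=F, q=F}.
                  branch 1.2.2.1.2 (add !r):
                    ○ open, literals {p=F, r=F}.
              branch 1.2.2.2 (add !r):
                (q -> !r): β-rule — branch into !q  //  !r.
                  branch 1.2.2.2.1 (add !q):
                    ○ open, literals {q=F, r=F}.
                  branch 1.2.2.2.2 (add !r):
                    ○ open, literals {r=F}.
  branch 2 (add ((r -> p) && p)):
    ((r -> p) && p): α-rule — add (r -> p), p.
    (r -> p): β-rule — branch into !r  //  p.
      branch 2.1 (add !r):
        ○ open, literals {p=T, r=F}.
      branch 2.2 (add p):
        ○ open, literals {p=T}.
0 branches closed, 8 open.
Each open branch fixes some atoms; the unmentioned ones are free. Counting distinct full assignments: branch {q=F} (p, r) contributes 4 new; branch {p=T, q=T, r=T} (none free) contributes 1 new; branch {p=F, q=F} (r) contributes 0 new; branch {p=F, r=F} (q) contributes 1 new; branch {q=F, r=F} (p) contributes 0 new; branch {r=F} (p, q) contributes 1 new; branch {p=T, r=F} (q) contributes 0 new; branch {p=T} (q, r) contributes 0 new. Total: 7.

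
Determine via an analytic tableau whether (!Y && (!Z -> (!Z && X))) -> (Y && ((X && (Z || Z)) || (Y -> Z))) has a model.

Initial set: {T ((!Y && (!Z -> (!Z && X))) -> (Y && ((X && (Z || Z)) || (Y -> Z))))}.
T ((!Y && (!Z -> (!Z && X))) -> (Y && ((X && (Z || Z)) || (Y -> Z)))): β-rule — branch into F (!Y && (!Z -> (!Z && X)))  //  T (Y && ((X && (Z || Z)) || (Y -> Z))).
  branch 1 (add F (!Y && (!Z -> (!Z && X)))):
    F (!Y && (!Z -> (!Z && X))): β-rule — branch into F !Y  //  F (!Z -> (!Z && X)).
      branch 1.1 (add F !Y):
        ○ open, literals {Y=1}.
      branch 1.2 (add F (!Z -> (!Z && X))):
        F (!Z -> (!Z && X)): α-rule — add T !Z, F (!Z && X).
        F (!Z && X): β-rule — branch into F !Z  //  F X.
          branch 1.2.1 (add F !Z):
            × closes — contains both Z and !Z.
          branch 1.2.2 (add F X):
            ○ open, literals {X=0, Z=0}.
  branch 2 (add T (Y && ((X && (Z || Z)) || (Y -> Z)))):
    T (Y && ((X && (Z || Z)) || (Y -> Z))): α-rule — add T Y, T ((X && (Z || Z)) || (Y -> Z)).
    T ((X && (Z || Z)) || (Y -> Z)): β-rule — branch into T (X && (Z || Z))  //  T (Y -> Z).
      branch 2.1 (add T (X && (Z || Z))):
        T (X && (Z || Z)): α-rule — add T X, T (Z || Z).
        T (Z || Z): β-rule — branch into T Z  //  T Z.
          branch 2.1.1 (add T Z):
            ○ open, literals {X=1, Y=1, Z=1}.
          branch 2.1.2 (add T Z):
            ○ open, literals {X=1, Y=1, Z=1}.
      branch 2.2 (add T (Y -> Z)):
        T (Y -> Z): β-rule — branch into F Y  //  T Z.
          branch 2.2.1 (add F Y):
            × closes — contains both Y and !Y.
          branch 2.2.2 (add T Z):
            ○ open, literals {Y=1, Z=1}.
2 branches closed, 5 open.
An open branch gives a satisfying assignment: Y=1.

Satisfiable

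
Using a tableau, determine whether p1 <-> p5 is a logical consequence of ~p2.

Initial set: {~p2; ~(p1 <-> p5)}.
~(p1 <-> p5): β-rule — branch into p1, ~p5  //  ~p1, p5.
  branch 1 (add p1, ~p5):
    ○ open, literals {p1=true, p2=false, p5=false}.
  branch 2 (add ~p1, p5):
    ○ open, literals {p1=false, p2=false, p5=true}.
0 branches closed, 2 open.
An open branch gives a countermodel: p1=true, p2=false, p5=false (unmentioned atoms arbitrary); the premises hold there but the conclusion fails.

No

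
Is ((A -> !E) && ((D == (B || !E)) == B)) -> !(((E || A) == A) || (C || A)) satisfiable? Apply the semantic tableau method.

Satisfiable

Initial set: {(((A -> !E) && ((D == (B || !E)) == B)) -> !(((E || A) == A) || (C || A)))}.
(((A -> !E) && ((D == (B || !E)) == B)) -> !(((E || A) == A) || (C || A))): β-rule — branch into !((A -> !E) && ((D == (B || !E)) == B))  //  !(((E || A) == A) || (C || A)).
  branch 1 (add !((A -> !E) && ((D == (B || !E)) == B))):
    !((A -> !E) && ((D == (B || !E)) == B)): β-rule — branch into !(A -> !E)  //  !((D == (B || !E)) == B).
      branch 1.1 (add !(A -> !E)):
        !(A -> !E): α-rule — add A, !!E.
        ○ open, literals {A=1, E=1}.
      branch 1.2 (add !((D == (B || !E)) == B)):
        !((D == (B || !E)) == B): β-rule — branch into (D == (B || !E)), !B  //  !(D == (B || !E)), B.
          branch 1.2.1 (add (D == (B || !E)), !B):
            (D == (B || !E)): β-rule — branch into D, (B || !E)  //  !D, !(B || !E).
              branch 1.2.1.1 (add D, (B || !E)):
                (B || !E): β-rule — branch into B  //  !E.
                  branch 1.2.1.1.1 (add B):
                    × closes — contains both B and !B.
                  branch 1.2.1.1.2 (add !E):
                    ○ open, literals {B=0, D=1, E=0}.
              branch 1.2.1.2 (add !D, !(B || !E)):
                !(B || !E): α-rule — add !B, !!E.
                ○ open, literals {B=0, D=0, E=1}.
          branch 1.2.2 (add !(D == (B || !E)), B):
            !(D == (B || !E)): β-rule — branch into D, !(B || !E)  //  !D, (B || !E).
              branch 1.2.2.1 (add D, !(B || !E)):
                !(B || !E): α-rule — add !B, !!E.
                × closes — contains both B and !B.
              branch 1.2.2.2 (add !D, (B || !E)):
                (B || !E): β-rule — branch into B  //  !E.
                  branch 1.2.2.2.1 (add B):
                    ○ open, literals {B=1, D=0}.
                  branch 1.2.2.2.2 (add !E):
                    ○ open, literals {B=1, D=0, E=0}.
  branch 2 (add !(((E || A) == A) || (C || A))):
    !(((E || A) == A) || (C || A)): α-rule — add !((E || A) == A), !(C || A).
    !(C || A): α-rule — add !C, !A.
    !((E || A) == A): β-rule — branch into (E || A), !A  //  !(E || A), A.
      branch 2.1 (add (E || A), !A):
        (E || A): β-rule — branch into E  //  A.
          branch 2.1.1 (add E):
            ○ open, literals {A=0, C=0, E=1}.
          branch 2.1.2 (add A):
            × closes — contains both A and !A.
      branch 2.2 (add !(E || A), A):
        × closes — contains both A and !A.
4 branches closed, 6 open.
An open branch gives a satisfying assignment: A=1, E=1.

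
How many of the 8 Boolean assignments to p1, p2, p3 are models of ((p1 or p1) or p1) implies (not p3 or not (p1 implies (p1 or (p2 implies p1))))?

6

Initial set: {(((p1 or p1) or p1) implies (not p3 or not (p1 implies (p1 or (p2 implies p1)))))}.
(((p1 or p1) or p1) implies (not p3 or not (p1 implies (p1 or (p2 implies p1))))): β-rule — branch into not ((p1 or p1) or p1)  //  (not p3 or not (p1 implies (p1 or (p2 implies p1)))).
  branch 1 (add not ((p1 or p1) or p1)):
    not ((p1 or p1) or p1): α-rule — add not (p1 or p1), not p1.
    not (p1 or p1): α-rule — add not p1, not p1.
    ○ open, literals {p1=F}.
  branch 2 (add (not p3 or not (p1 implies (p1 or (p2 implies p1))))):
    (not p3 or not (p1 implies (p1 or (p2 implies p1)))): β-rule — branch into not p3  //  not (p1 implies (p1 or (p2 implies p1))).
      branch 2.1 (add not p3):
        ○ open, literals {p3=F}.
      branch 2.2 (add not (p1 implies (p1 or (p2 implies p1)))):
        not (p1 implies (p1 or (p2 implies p1))): α-rule — add p1, not (p1 or (p2 implies p1)).
        not (p1 or (p2 implies p1)): α-rule — add not p1, not (p2 implies p1).
        × closes — contains both p1 and not p1.
1 branch closed, 2 open.
Each open branch fixes some atoms; the unmentioned ones are free. Counting distinct full assignments: branch {p1=F} (p2, p3) contributes 4 new; branch {p3=F} (p1, p2) contributes 2 new. Total: 6.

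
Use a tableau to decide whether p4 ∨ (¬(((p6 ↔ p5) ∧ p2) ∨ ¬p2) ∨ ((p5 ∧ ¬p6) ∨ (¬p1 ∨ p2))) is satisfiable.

Satisfiable

Initial set: {T (p4 ∨ (¬(((p6 ↔ p5) ∧ p2) ∨ ¬p2) ∨ ((p5 ∧ ¬p6) ∨ (¬p1 ∨ p2))))}.
T (p4 ∨ (¬(((p6 ↔ p5) ∧ p2) ∨ ¬p2) ∨ ((p5 ∧ ¬p6) ∨ (¬p1 ∨ p2)))): β-rule — branch into T p4  //  T (¬(((p6 ↔ p5) ∧ p2) ∨ ¬p2) ∨ ((p5 ∧ ¬p6) ∨ (¬p1 ∨ p2))).
  branch 1 (add T p4):
    ○ open, literals {p4=1}.
  branch 2 (add T (¬(((p6 ↔ p5) ∧ p2) ∨ ¬p2) ∨ ((p5 ∧ ¬p6) ∨ (¬p1 ∨ p2)))):
    T (¬(((p6 ↔ p5) ∧ p2) ∨ ¬p2) ∨ ((p5 ∧ ¬p6) ∨ (¬p1 ∨ p2))): β-rule — branch into T ¬(((p6 ↔ p5) ∧ p2) ∨ ¬p2)  //  T ((p5 ∧ ¬p6) ∨ (¬p1 ∨ p2)).
      branch 2.1 (add T ¬(((p6 ↔ p5) ∧ p2) ∨ ¬p2)):
        T ¬(((p6 ↔ p5) ∧ p2) ∨ ¬p2): α-rule — add F ((p6 ↔ p5) ∧ p2), F ¬p2.
        F ((p6 ↔ p5) ∧ p2): β-rule — branch into F (p6 ↔ p5)  //  F p2.
          branch 2.1.1 (add F (p6 ↔ p5)):
            F (p6 ↔ p5): β-rule — branch into T p6, F p5  //  F p6, T p5.
              branch 2.1.1.1 (add T p6, F p5):
                ○ open, literals {p2=1, p5=0, p6=1}.
              branch 2.1.1.2 (add F p6, T p5):
                ○ open, literals {p2=1, p5=1, p6=0}.
          branch 2.1.2 (add F p2):
            × closes — contains both p2 and ¬p2.
      branch 2.2 (add T ((p5 ∧ ¬p6) ∨ (¬p1 ∨ p2))):
        T ((p5 ∧ ¬p6) ∨ (¬p1 ∨ p2)): β-rule — branch into T (p5 ∧ ¬p6)  //  T (¬p1 ∨ p2).
          branch 2.2.1 (add T (p5 ∧ ¬p6)):
            T (p5 ∧ ¬p6): α-rule — add T p5, T ¬p6.
            ○ open, literals {p5=1, p6=0}.
          branch 2.2.2 (add T (¬p1 ∨ p2)):
            T (¬p1 ∨ p2): β-rule — branch into T ¬p1  //  T p2.
              branch 2.2.2.1 (add T ¬p1):
                ○ open, literals {p1=0}.
              branch 2.2.2.2 (add T p2):
                ○ open, literals {p2=1}.
1 branch closed, 6 open.
An open branch gives a satisfying assignment: p4=1.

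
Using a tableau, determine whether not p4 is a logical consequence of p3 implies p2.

No

Initial set: {(p3 implies p2); not not p4}.
(p3 implies p2): β-rule — branch into not p3  //  p2.
  branch 1 (add not p3):
    ○ open, literals {p3=F, p4=T}.
  branch 2 (add p2):
    ○ open, literals {p2=T, p4=T}.
0 branches closed, 2 open.
An open branch gives a countermodel: p3=F, p4=T (unmentioned atoms arbitrary); the premises hold there but the conclusion fails.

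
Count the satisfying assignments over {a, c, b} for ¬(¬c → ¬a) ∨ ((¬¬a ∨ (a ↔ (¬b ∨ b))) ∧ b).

3

Initial set: {(¬(¬c → ¬a) ∨ ((¬¬a ∨ (a ↔ (¬b ∨ b))) ∧ b))}.
(¬(¬c → ¬a) ∨ ((¬¬a ∨ (a ↔ (¬b ∨ b))) ∧ b)): β-rule — branch into ¬(¬c → ¬a)  //  ((¬¬a ∨ (a ↔ (¬b ∨ b))) ∧ b).
  branch 1 (add ¬(¬c → ¬a)):
    ¬(¬c → ¬a): α-rule — add ¬c, ¬¬a.
    ○ open, literals {a=true, c=false}.
  branch 2 (add ((¬¬a ∨ (a ↔ (¬b ∨ b))) ∧ b)):
    ((¬¬a ∨ (a ↔ (¬b ∨ b))) ∧ b): α-rule — add (¬¬a ∨ (a ↔ (¬b ∨ b))), b.
    (¬¬a ∨ (a ↔ (¬b ∨ b))): β-rule — branch into ¬¬a  //  (a ↔ (¬b ∨ b)).
      branch 2.1 (add ¬¬a):
        ¬¬a: drop double negation, giving a.
        ○ open, literals {a=true, b=true}.
      branch 2.2 (add (a ↔ (¬b ∨ b))):
        (a ↔ (¬b ∨ b)): β-rule — branch into a, (¬b ∨ b)  //  ¬a, ¬(¬b ∨ b).
          branch 2.2.1 (add a, (¬b ∨ b)):
            (¬b ∨ b): β-rule — branch into ¬b  //  b.
              branch 2.2.1.1 (add ¬b):
                × closes — contains both b and ¬b.
              branch 2.2.1.2 (add b):
                ○ open, literals {a=true, b=true}.
          branch 2.2.2 (add ¬a, ¬(¬b ∨ b)):
            ¬(¬b ∨ b): α-rule — add ¬¬b, ¬b.
            × closes — contains both b and ¬b.
2 branches closed, 3 open.
Each open branch fixes some atoms; the unmentioned ones are free. Counting distinct full assignments: branch {a=true, c=false} (b) contributes 2 new; branch {a=true, b=true} (c) contributes 1 new; branch {a=true, b=true} (c) contributes 0 new. Total: 3.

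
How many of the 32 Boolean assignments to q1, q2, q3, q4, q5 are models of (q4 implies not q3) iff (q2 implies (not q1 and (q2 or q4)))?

Initial set: {T ((q4 implies not q3) iff (q2 implies (not q1 and (q2 or q4))))}.
T ((q4 implies not q3) iff (q2 implies (not q1 and (q2 or q4)))): β-rule — branch into T (q4 implies not q3), T (q2 implies (not q1 and (q2 or q4)))  //  F (q4 implies not q3), F (q2 implies (not q1 and (q2 or q4))).
  branch 1 (add T (q4 implies not q3), T (q2 implies (not q1 and (q2 or q4)))):
    T (q4 implies not q3): β-rule — branch into F q4  //  T not q3.
      branch 1.1 (add F q4):
        T (q2 implies (not q1 and (q2 or q4))): β-rule — branch into F q2  //  T (not q1 and (q2 or q4)).
          branch 1.1.1 (add F q2):
            ○ open, literals {q2=false, q4=false}.
          branch 1.1.2 (add T (not q1 and (q2 or q4))):
            T (not q1 and (q2 or q4)): α-rule — add T not q1, T (q2 or q4).
            T (q2 or q4): β-rule — branch into T q2  //  T q4.
              branch 1.1.2.1 (add T q2):
                ○ open, literals {q1=false, q2=true, q4=false}.
              branch 1.1.2.2 (add T q4):
                × closes — contains both q4 and not q4.
      branch 1.2 (add T not q3):
        T (q2 implies (not q1 and (q2 or q4))): β-rule — branch into F q2  //  T (not q1 and (q2 or q4)).
          branch 1.2.1 (add F q2):
            ○ open, literals {q2=false, q3=false}.
          branch 1.2.2 (add T (not q1 and (q2 or q4))):
            T (not q1 and (q2 or q4)): α-rule — add T not q1, T (q2 or q4).
            T (q2 or q4): β-rule — branch into T q2  //  T q4.
              branch 1.2.2.1 (add T q2):
                ○ open, literals {q1=false, q2=true, q3=false}.
              branch 1.2.2.2 (add T q4):
                ○ open, literals {q1=false, q3=false, q4=true}.
  branch 2 (add F (q4 implies not q3), F (q2 implies (not q1 and (q2 or q4)))):
    F (q4 implies not q3): α-rule — add T q4, F not q3.
    F (q2 implies (not q1 and (q2 or q4))): α-rule — add T q2, F (not q1 and (q2 or q4)).
    F (not q1 and (q2 or q4)): β-rule — branch into F not q1  //  F (q2 or q4).
      branch 2.1 (add F not q1):
        ○ open, literals {q1=true, q2=true, q3=true, q4=true}.
      branch 2.2 (add F (q2 or q4)):
        F (q2 or q4): α-rule — add F q2, F q4.
        × closes — contains both q2 and not q2.
2 branches closed, 6 open.
Each open branch fixes some atoms; the unmentioned ones are free. Counting distinct full assignments: branch {q2=false, q4=false} (q1, q3, q5) contributes 8 new; branch {q1=false, q2=true, q4=false} (q3, q5) contributes 4 new; branch {q2=false, q3=false} (q1, q4, q5) contributes 4 new; branch {q1=false, q2=true, q3=false} (q4, q5) contributes 2 new; branch {q1=false, q3=false, q4=true} (q2, q5) contributes 0 new; branch {q1=true, q2=true, q3=true, q4=true} (q5) contributes 2 new. Total: 20.

20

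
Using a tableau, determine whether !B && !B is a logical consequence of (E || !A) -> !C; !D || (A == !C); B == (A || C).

No

Initial set: {((E || !A) -> !C); (!D || (A == !C)); (B == (A || C)); !(!B && !B)}.
((E || !A) -> !C): β-rule — branch into !(E || !A)  //  !C.
  branch 1 (add !(E || !A)):
    !(E || !A): α-rule — add !E, !!A.
    (!D || (A == !C)): β-rule — branch into !D  //  (A == !C).
      branch 1.1 (add !D):
        (B == (A || C)): β-rule — branch into B, (A || C)  //  !B, !(A || C).
          branch 1.1.1 (add B, (A || C)):
            !(!B && !B): β-rule — branch into !!B  //  !!B.
              branch 1.1.1.1 (add !!B):
                (A || C): β-rule — branch into A  //  C.
                  branch 1.1.1.1.1 (add A):
                    ○ open, literals {A=1, B=1, D=0, E=0}.
                  branch 1.1.1.1.2 (add C):
                    ○ open, literals {A=1, B=1, C=1, D=0, E=0}.
              branch 1.1.1.2 (add !!B):
                (A || C): β-rule — branch into A  //  C.
                  branch 1.1.1.2.1 (add A):
                    ○ open, literals {A=1, B=1, D=0, E=0}.
                  branch 1.1.1.2.2 (add C):
                    ○ open, literals {A=1, B=1, C=1, D=0, E=0}.
          branch 1.1.2 (add !B, !(A || C)):
            !(A || C): α-rule — add !A, !C.
            × closes — contains both A and !A.
      branch 1.2 (add (A == !C)):
        (B == (A || C)): β-rule — branch into B, (A || C)  //  !B, !(A || C).
          branch 1.2.1 (add B, (A || C)):
            !(!B && !B): β-rule — branch into !!B  //  !!B.
              branch 1.2.1.1 (add !!B):
                (A == !C): β-rule — branch into A, !C  //  !A, !!C.
                  branch 1.2.1.1.1 (add A, !C):
                    (A || C): β-rule — branch into A  //  C.
                      branch 1.2.1.1.1.1 (add A):
                        ○ open, literals {A=1, B=1, C=0, E=0}.
                      branch 1.2.1.1.1.2 (add C):
                        × closes — contains both C and !C.
                  branch 1.2.1.1.2 (add !A, !!C):
                    × closes — contains both A and !A.
              branch 1.2.1.2 (add !!B):
                (A == !C): β-rule — branch into A, !C  //  !A, !!C.
                  branch 1.2.1.2.1 (add A, !C):
                    (A || C): β-rule — branch into A  //  C.
                      branch 1.2.1.2.1.1 (add A):
                        ○ open, literals {A=1, B=1, C=0, E=0}.
                      branch 1.2.1.2.1.2 (add C):
                        × closes — contains both C and !C.
                  branch 1.2.1.2.2 (add !A, !!C):
                    × closes — contains both A and !A.
          branch 1.2.2 (add !B, !(A || C)):
            !(A || C): α-rule — add !A, !C.
            × closes — contains both A and !A.
  branch 2 (add !C):
    (!D || (A == !C)): β-rule — branch into !D  //  (A == !C).
      branch 2.1 (add !D):
        (B == (A || C)): β-rule — branch into B, (A || C)  //  !B, !(A || C).
          branch 2.1.1 (add B, (A || C)):
            !(!B && !B): β-rule — branch into !!B  //  !!B.
              branch 2.1.1.1 (add !!B):
                (A || C): β-rule — branch into A  //  C.
                  branch 2.1.1.1.1 (add A):
                    ○ open, literals {A=1, B=1, C=0, D=0}.
                  branch 2.1.1.1.2 (add C):
                    × closes — contains both C and !C.
              branch 2.1.1.2 (add !!B):
                (A || C): β-rule — branch into A  //  C.
                  branch 2.1.1.2.1 (add A):
                    ○ open, literals {A=1, B=1, C=0, D=0}.
                  branch 2.1.1.2.2 (add C):
                    × closes — contains both C and !C.
          branch 2.1.2 (add !B, !(A || C)):
            !(A || C): α-rule — add !A, !C.
            !(!B && !B): β-rule — branch into !!B  //  !!B.
              branch 2.1.2.1 (add !!B):
                × closes — contains both B and !B.
              branch 2.1.2.2 (add !!B):
                × closes — contains both B and !B.
      branch 2.2 (add (A == !C)):
        (B == (A || C)): β-rule — branch into B, (A || C)  //  !B, !(A || C).
          branch 2.2.1 (add B, (A || C)):
            !(!B && !B): β-rule — branch into !!B  //  !!B.
              branch 2.2.1.1 (add !!B):
                (A == !C): β-rule — branch into A, !C  //  !A, !!C.
                  branch 2.2.1.1.1 (add A, !C):
                    (A || C): β-rule — branch into A  //  C.
                      branch 2.2.1.1.1.1 (add A):
                        ○ open, literals {A=1, B=1, C=0}.
                      branch 2.2.1.1.1.2 (add C):
                        × closes — contains both C and !C.
                  branch 2.2.1.1.2 (add !A, !!C):
                    × closes — contains both C and !C.
              branch 2.2.1.2 (add !!B):
                (A == !C): β-rule — branch into A, !C  //  !A, !!C.
                  branch 2.2.1.2.1 (add A, !C):
                    (A || C): β-rule — branch into A  //  C.
                      branch 2.2.1.2.1.1 (add A):
                        ○ open, literals {A=1, B=1, C=0}.
                      branch 2.2.1.2.1.2 (add C):
                        × closes — contains both C and !C.
                  branch 2.2.1.2.2 (add !A, !!C):
                    × closes — contains both C and !C.
          branch 2.2.2 (add !B, !(A || C)):
            !(A || C): α-rule — add !A, !C.
            !(!B && !B): β-rule — branch into !!B  //  !!B.
              branch 2.2.2.1 (add !!B):
                × closes — contains both B and !B.
              branch 2.2.2.2 (add !!B):
                × closes — contains both B and !B.
16 branches closed, 10 open.
An open branch gives a countermodel: A=1, B=1, D=0, E=0 (unmentioned atoms arbitrary); the premises hold there but the conclusion fails.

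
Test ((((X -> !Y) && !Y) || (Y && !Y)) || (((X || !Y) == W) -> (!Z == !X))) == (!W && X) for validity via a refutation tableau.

Not valid

Assume the negation and expand:
Initial set: {!(((((X -> !Y) && !Y) || (Y && !Y)) || (((X || !Y) == W) -> (!Z == !X))) == (!W && X))}.
!(((((X -> !Y) && !Y) || (Y && !Y)) || (((X || !Y) == W) -> (!Z == !X))) == (!W && X)): β-rule — branch into ((((X -> !Y) && !Y) || (Y && !Y)) || (((X || !Y) == W) -> (!Z == !X))), !(!W && X)  //  !((((X -> !Y) && !Y) || (Y && !Y)) || (((X || !Y) == W) -> (!Z == !X))), (!W && X).
  branch 1 (add ((((X -> !Y) && !Y) || (Y && !Y)) || (((X || !Y) == W) -> (!Z == !X))), !(!W && X)):
    ((((X -> !Y) && !Y) || (Y && !Y)) || (((X || !Y) == W) -> (!Z == !X))): β-rule — branch into (((X -> !Y) && !Y) || (Y && !Y))  //  (((X || !Y) == W) -> (!Z == !X)).
      branch 1.1 (add (((X -> !Y) && !Y) || (Y && !Y))):
        !(!W && X): β-rule — branch into !!W  //  !X.
          branch 1.1.1 (add !!W):
            (((X -> !Y) && !Y) || (Y && !Y)): β-rule — branch into ((X -> !Y) && !Y)  //  (Y && !Y).
              branch 1.1.1.1 (add ((X -> !Y) && !Y)):
                ((X -> !Y) && !Y): α-rule — add (X -> !Y), !Y.
                (X -> !Y): β-rule — branch into !X  //  !Y.
                  branch 1.1.1.1.1 (add !X):
                    ○ open, literals {W=1, X=0, Y=0}.
                  branch 1.1.1.1.2 (add !Y):
                    ○ open, literals {W=1, Y=0}.
              branch 1.1.1.2 (add (Y && !Y)):
                (Y && !Y): α-rule — add Y, !Y.
                × closes — contains both Y and !Y.
          branch 1.1.2 (add !X):
            (((X -> !Y) && !Y) || (Y && !Y)): β-rule — branch into ((X -> !Y) && !Y)  //  (Y && !Y).
              branch 1.1.2.1 (add ((X -> !Y) && !Y)):
                ((X -> !Y) && !Y): α-rule — add (X -> !Y), !Y.
                (X -> !Y): β-rule — branch into !X  //  !Y.
                  branch 1.1.2.1.1 (add !X):
                    ○ open, literals {X=0, Y=0}.
                  branch 1.1.2.1.2 (add !Y):
                    ○ open, literals {X=0, Y=0}.
              branch 1.1.2.2 (add (Y && !Y)):
                (Y && !Y): α-rule — add Y, !Y.
                × closes — contains both Y and !Y.
      branch 1.2 (add (((X || !Y) == W) -> (!Z == !X))):
        !(!W && X): β-rule — branch into !!W  //  !X.
          branch 1.2.1 (add !!W):
            (((X || !Y) == W) -> (!Z == !X)): β-rule — branch into !((X || !Y) == W)  //  (!Z == !X).
              branch 1.2.1.1 (add !((X || !Y) == W)):
                !((X || !Y) == W): β-rule — branch into (X || !Y), !W  //  !(X || !Y), W.
                  branch 1.2.1.1.1 (add (X || !Y), !W):
                    × closes — contains both W and !W.
                  branch 1.2.1.1.2 (add !(X || !Y), W):
                    !(X || !Y): α-rule — add !X, !!Y.
                    ○ open, literals {W=1, X=0, Y=1}.
              branch 1.2.1.2 (add (!Z == !X)):
                (!Z == !X): β-rule — branch into !Z, !X  //  !!Z, !!X.
                  branch 1.2.1.2.1 (add !Z, !X):
                    ○ open, literals {W=1, X=0, Z=0}.
                  branch 1.2.1.2.2 (add !!Z, !!X):
                    ○ open, literals {W=1, X=1, Z=1}.
          branch 1.2.2 (add !X):
            (((X || !Y) == W) -> (!Z == !X)): β-rule — branch into !((X || !Y) == W)  //  (!Z == !X).
              branch 1.2.2.1 (add !((X || !Y) == W)):
                !((X || !Y) == W): β-rule — branch into (X || !Y), !W  //  !(X || !Y), W.
                  branch 1.2.2.1.1 (add (X || !Y), !W):
                    (X || !Y): β-rule — branch into X  //  !Y.
                      branch 1.2.2.1.1.1 (add X):
                        × closes — contains both X and !X.
                      branch 1.2.2.1.1.2 (add !Y):
                        ○ open, literals {W=0, X=0, Y=0}.
                  branch 1.2.2.1.2 (add !(X || !Y), W):
                    !(X || !Y): α-rule — add !X, !!Y.
                    ○ open, literals {W=1, X=0, Y=1}.
              branch 1.2.2.2 (add (!Z == !X)):
                (!Z == !X): β-rule — branch into !Z, !X  //  !!Z, !!X.
                  branch 1.2.2.2.1 (add !Z, !X):
                    ○ open, literals {X=0, Z=0}.
                  branch 1.2.2.2.2 (add !!Z, !!X):
                    × closes — contains both X and !X.
  branch 2 (add !((((X -> !Y) && !Y) || (Y && !Y)) || (((X || !Y) == W) -> (!Z == !X))), (!W && X)):
    !((((X -> !Y) && !Y) || (Y && !Y)) || (((X || !Y) == W) -> (!Z == !X))): α-rule — add !(((X -> !Y) && !Y) || (Y && !Y)), !(((X || !Y) == W) -> (!Z == !X)).
    (!W && X): α-rule — add !W, X.
    !(((X -> !Y) && !Y) || (Y && !Y)): α-rule — add !((X -> !Y) && !Y), !(Y && !Y).
    !(((X || !Y) == W) -> (!Z == !X)): α-rule — add ((X || !Y) == W), !(!Z == !X).
    !((X -> !Y) && !Y): β-rule — branch into !(X -> !Y)  //  !!Y.
      branch 2.1 (add !(X -> !Y)):
        !(X -> !Y): α-rule — add X, !!Y.
        !(Y && !Y): β-rule — branch into !Y  //  !!Y.
          branch 2.1.1 (add !Y):
            × closes — contains both Y and !Y.
          branch 2.1.2 (add !!Y):
            ((X || !Y) == W): β-rule — branch into (X || !Y), W  //  !(X || !Y), !W.
              branch 2.1.2.1 (add (X || !Y), W):
                × closes — contains both W and !W.
              branch 2.1.2.2 (add !(X || !Y), !W):
                !(X || !Y): α-rule — add !X, !!Y.
                × closes — contains both X and !X.
      branch 2.2 (add !!Y):
        !(Y && !Y): β-rule — branch into !Y  //  !!Y.
          branch 2.2.1 (add !Y):
            × closes — contains both Y and !Y.
          branch 2.2.2 (add !!Y):
            ((X || !Y) == W): β-rule — branch into (X || !Y), W  //  !(X || !Y), !W.
              branch 2.2.2.1 (add (X || !Y), W):
                × closes — contains both W and !W.
              branch 2.2.2.2 (add !(X || !Y), !W):
                !(X || !Y): α-rule — add !X, !!Y.
                × closes — contains both X and !X.
11 branches closed, 10 open.
An open branch gives a countermodel: W=1, X=0, Y=0 (unmentioned atoms arbitrary); under it the original formula is false.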